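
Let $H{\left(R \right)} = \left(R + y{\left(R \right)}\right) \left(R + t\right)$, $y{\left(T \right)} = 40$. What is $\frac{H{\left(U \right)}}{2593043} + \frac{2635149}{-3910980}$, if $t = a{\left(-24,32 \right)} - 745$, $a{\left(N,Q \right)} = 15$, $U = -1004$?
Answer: $- \frac{98518121309}{3380446437380} \approx -0.029144$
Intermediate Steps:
$t = -730$ ($t = 15 - 745 = -730$)
$H{\left(R \right)} = \left(-730 + R\right) \left(40 + R\right)$ ($H{\left(R \right)} = \left(R + 40\right) \left(R - 730\right) = \left(40 + R\right) \left(-730 + R\right) = \left(-730 + R\right) \left(40 + R\right)$)
$\frac{H{\left(U \right)}}{2593043} + \frac{2635149}{-3910980} = \frac{-29200 + \left(-1004\right)^{2} - -692760}{2593043} + \frac{2635149}{-3910980} = \left(-29200 + 1008016 + 692760\right) \frac{1}{2593043} + 2635149 \left(- \frac{1}{3910980}\right) = 1671576 \cdot \frac{1}{2593043} - \frac{878383}{1303660} = \frac{1671576}{2593043} - \frac{878383}{1303660} = - \frac{98518121309}{3380446437380}$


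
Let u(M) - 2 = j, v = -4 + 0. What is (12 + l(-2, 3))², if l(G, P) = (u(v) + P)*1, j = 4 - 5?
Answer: 256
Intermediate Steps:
v = -4
j = -1
u(M) = 1 (u(M) = 2 - 1 = 1)
l(G, P) = 1 + P (l(G, P) = (1 + P)*1 = 1 + P)
(12 + l(-2, 3))² = (12 + (1 + 3))² = (12 + 4)² = 16² = 256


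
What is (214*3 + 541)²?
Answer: 1399489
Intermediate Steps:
(214*3 + 541)² = (642 + 541)² = 1183² = 1399489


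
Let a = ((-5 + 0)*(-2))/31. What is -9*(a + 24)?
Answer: -6786/31 ≈ -218.90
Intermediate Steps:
a = 10/31 (a = -5*(-2)*(1/31) = 10*(1/31) = 10/31 ≈ 0.32258)
-9*(a + 24) = -9*(10/31 + 24) = -9*754/31 = -6786/31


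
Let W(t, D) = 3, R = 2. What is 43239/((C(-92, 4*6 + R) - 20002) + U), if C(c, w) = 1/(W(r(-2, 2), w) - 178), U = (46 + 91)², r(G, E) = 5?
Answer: -7566825/215776 ≈ -35.068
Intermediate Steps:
U = 18769 (U = 137² = 18769)
C(c, w) = -1/175 (C(c, w) = 1/(3 - 178) = 1/(-175) = -1/175)
43239/((C(-92, 4*6 + R) - 20002) + U) = 43239/((-1/175 - 20002) + 18769) = 43239/(-3500351/175 + 18769) = 43239/(-215776/175) = 43239*(-175/215776) = -7566825/215776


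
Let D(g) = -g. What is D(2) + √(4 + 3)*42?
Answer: -2 + 42*√7 ≈ 109.12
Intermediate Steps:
D(2) + √(4 + 3)*42 = -1*2 + √(4 + 3)*42 = -2 + √7*42 = -2 + 42*√7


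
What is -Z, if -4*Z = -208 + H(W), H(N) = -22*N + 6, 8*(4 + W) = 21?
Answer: -687/16 ≈ -42.938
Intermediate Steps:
W = -11/8 (W = -4 + (1/8)*21 = -4 + 21/8 = -11/8 ≈ -1.3750)
H(N) = 6 - 22*N
Z = 687/16 (Z = -(-208 + (6 - 22*(-11/8)))/4 = -(-208 + (6 + 121/4))/4 = -(-208 + 145/4)/4 = -1/4*(-687/4) = 687/16 ≈ 42.938)
-Z = -1*687/16 = -687/16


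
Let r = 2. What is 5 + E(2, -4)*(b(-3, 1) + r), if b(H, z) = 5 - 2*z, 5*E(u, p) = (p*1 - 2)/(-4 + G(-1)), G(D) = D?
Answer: 31/5 ≈ 6.2000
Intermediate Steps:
E(u, p) = 2/25 - p/25 (E(u, p) = ((p*1 - 2)/(-4 - 1))/5 = ((p - 2)/(-5))/5 = ((-2 + p)*(-⅕))/5 = (⅖ - p/5)/5 = 2/25 - p/25)
5 + E(2, -4)*(b(-3, 1) + r) = 5 + (2/25 - 1/25*(-4))*((5 - 2*1) + 2) = 5 + (2/25 + 4/25)*((5 - 2) + 2) = 5 + 6*(3 + 2)/25 = 5 + (6/25)*5 = 5 + 6/5 = 31/5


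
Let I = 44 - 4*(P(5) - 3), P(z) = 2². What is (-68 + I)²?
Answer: 784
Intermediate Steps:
P(z) = 4
I = 40 (I = 44 - 4*(4 - 3) = 44 - 4 = 40)
(-68 + I)² = (-68 + 40)² = (-28)² = 784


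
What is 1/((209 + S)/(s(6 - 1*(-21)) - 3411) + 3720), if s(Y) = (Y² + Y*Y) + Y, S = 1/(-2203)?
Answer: 2121489/7891708867 ≈ 0.00026882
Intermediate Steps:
S = -1/2203 ≈ -0.00045393
s(Y) = Y + 2*Y² (s(Y) = (Y² + Y²) + Y = 2*Y² + Y = Y + 2*Y²)
1/((209 + S)/(s(6 - 1*(-21)) - 3411) + 3720) = 1/((209 - 1/2203)/((6 - 1*(-21))*(1 + 2*(6 - 1*(-21))) - 3411) + 3720) = 1/(460426/(2203*((6 + 21)*(1 + 2*(6 + 21)) - 3411)) + 3720) = 1/(460426/(2203*(27*(1 + 2*27) - 3411)) + 3720) = 1/(460426/(2203*(27*(1 + 54) - 3411)) + 3720) = 1/(460426/(2203*(27*55 - 3411)) + 3720) = 1/(460426/(2203*(1485 - 3411)) + 3720) = 1/((460426/2203)/(-1926) + 3720) = 1/((460426/2203)*(-1/1926) + 3720) = 1/(-230213/2121489 + 3720) = 1/(7891708867/2121489) = 2121489/7891708867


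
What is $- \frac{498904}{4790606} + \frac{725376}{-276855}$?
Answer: $- \frac{602185780796}{221050537355} \approx -2.7242$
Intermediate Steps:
$- \frac{498904}{4790606} + \frac{725376}{-276855} = \left(-498904\right) \frac{1}{4790606} + 725376 \left(- \frac{1}{276855}\right) = - \frac{249452}{2395303} - \frac{241792}{92285} = - \frac{602185780796}{221050537355}$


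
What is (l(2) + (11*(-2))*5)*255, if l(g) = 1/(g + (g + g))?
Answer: -56015/2 ≈ -28008.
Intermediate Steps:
l(g) = 1/(3*g) (l(g) = 1/(g + 2*g) = 1/(3*g))
(l(2) + (11*(-2))*5)*255 = ((⅓)/2 + (11*(-2))*5)*255 = ((⅓)*(½) - 22*5)*255 = (⅙ - 110)*255 = -659/6*255 = -56015/2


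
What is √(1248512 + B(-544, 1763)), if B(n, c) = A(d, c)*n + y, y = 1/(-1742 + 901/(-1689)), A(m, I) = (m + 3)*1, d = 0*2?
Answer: 17*√37372174090309781/2943139 ≈ 1116.6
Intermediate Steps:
d = 0
A(m, I) = 3 + m (A(m, I) = (3 + m)*1 = 3 + m)
y = -1689/2943139 (y = 1/(-1742 + 901*(-1/1689)) = 1/(-1742 - 901/1689) = 1/(-2943139/1689) = -1689/2943139 ≈ -0.00057388)
B(n, c) = -1689/2943139 + 3*n (B(n, c) = (3 + 0)*n - 1689/2943139 = 3*n - 1689/2943139 = -1689/2943139 + 3*n)
√(1248512 + B(-544, 1763)) = √(1248512 + (-1689/2943139 + 3*(-544))) = √(1248512 + (-1689/2943139 - 1632)) = √(1248512 - 4803204537/2943139) = √(3669741154631/2943139) = 17*√37372174090309781/2943139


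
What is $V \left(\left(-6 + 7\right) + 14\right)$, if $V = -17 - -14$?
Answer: $-45$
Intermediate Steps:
$V = -3$ ($V = -17 + 14 = -3$)
$V \left(\left(-6 + 7\right) + 14\right) = - 3 \left(\left(-6 + 7\right) + 14\right) = - 3 \left(1 + 14\right) = \left(-3\right) 15 = -45$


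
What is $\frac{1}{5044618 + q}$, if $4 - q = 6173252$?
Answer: $- \frac{1}{1128630} \approx -8.8603 \cdot 10^{-7}$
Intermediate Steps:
$q = -6173248$ ($q = 4 - 6173252 = -6173248$)
$\frac{1}{5044618 + q} = \frac{1}{5044618 - 6173248} = \frac{1}{-1128630} = - \frac{1}{1128630}$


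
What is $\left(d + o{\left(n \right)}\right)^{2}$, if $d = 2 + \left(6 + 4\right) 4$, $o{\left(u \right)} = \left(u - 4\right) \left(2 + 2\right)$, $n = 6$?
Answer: $2500$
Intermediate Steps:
$o{\left(u \right)} = -16 + 4 u$ ($o{\left(u \right)} = \left(-4 + u\right) 4 = -16 + 4 u$)
$d = 42$ ($d = 2 + 10 \cdot 4 = 2 + 40 = 42$)
$\left(d + o{\left(n \right)}\right)^{2} = \left(42 + \left(-16 + 4 \cdot 6\right)\right)^{2} = \left(42 + \left(-16 + 24\right)\right)^{2} = \left(42 + 8\right)^{2} = 50^{2} = 2500$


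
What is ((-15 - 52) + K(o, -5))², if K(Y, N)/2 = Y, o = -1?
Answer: 4761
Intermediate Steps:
K(Y, N) = 2*Y
((-15 - 52) + K(o, -5))² = ((-15 - 52) + 2*(-1))² = (-67 - 2)² = (-69)² = 4761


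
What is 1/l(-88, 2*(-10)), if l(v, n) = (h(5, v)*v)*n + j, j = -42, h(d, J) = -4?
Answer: -1/7082 ≈ -0.00014120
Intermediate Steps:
l(v, n) = -42 - 4*n*v (l(v, n) = (-4*v)*n - 42 = -4*n*v - 42 = -42 - 4*n*v)
1/l(-88, 2*(-10)) = 1/(-42 - 4*2*(-10)*(-88)) = 1/(-42 - 4*(-20)*(-88)) = 1/(-42 - 7040) = 1/(-7082) = -1/7082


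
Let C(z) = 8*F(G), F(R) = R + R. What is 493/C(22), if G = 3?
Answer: 493/48 ≈ 10.271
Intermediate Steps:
F(R) = 2*R
C(z) = 48 (C(z) = 8*(2*3) = 8*6 = 48)
493/C(22) = 493/48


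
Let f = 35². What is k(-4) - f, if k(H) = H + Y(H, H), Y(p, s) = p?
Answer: -1233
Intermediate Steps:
f = 1225
k(H) = 2*H (k(H) = H + H = 2*H)
k(-4) - f = 2*(-4) - 1*1225 = -8 - 1225 = -1233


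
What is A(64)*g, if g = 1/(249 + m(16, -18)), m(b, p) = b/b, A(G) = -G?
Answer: -32/125 ≈ -0.25600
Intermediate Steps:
m(b, p) = 1
g = 1/250 (g = 1/(249 + 1) = 1/250 ≈ 0.0040000)
A(64)*g = -1*64*(1/250) = -64*1/250 = -32/125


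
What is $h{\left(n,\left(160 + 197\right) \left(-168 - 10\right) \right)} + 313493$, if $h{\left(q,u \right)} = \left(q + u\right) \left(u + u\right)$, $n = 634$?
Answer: $7995925397$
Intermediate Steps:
$h{\left(q,u \right)} = 2 u \left(q + u\right)$ ($h{\left(q,u \right)} = \left(q + u\right) 2 u = 2 u \left(q + u\right)$)
$h{\left(n,\left(160 + 197\right) \left(-168 - 10\right) \right)} + 313493 = 2 \left(160 + 197\right) \left(-168 - 10\right) \left(634 + \left(160 + 197\right) \left(-168 - 10\right)\right) + 313493 = 2 \cdot 357 \left(-178\right) \left(634 + 357 \left(-178\right)\right) + 313493 = 2 \left(-63546\right) \left(634 - 63546\right) + 313493 = 2 \left(-63546\right) \left(-62912\right) + 313493 = 7995611904 + 313493 = 7995925397$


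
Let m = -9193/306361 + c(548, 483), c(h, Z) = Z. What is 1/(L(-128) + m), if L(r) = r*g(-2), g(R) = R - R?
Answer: 306361/147963170 ≈ 0.0020705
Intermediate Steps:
g(R) = 0
L(r) = 0 (L(r) = r*0 = 0)
m = 147963170/306361 (m = -9193/306361 + 483 = 147963170/306361 ≈ 482.97)
1/(L(-128) + m) = 1/(0 + 147963170/306361) = 1/(147963170/306361) = 306361/147963170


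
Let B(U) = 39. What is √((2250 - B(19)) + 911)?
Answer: √3122 ≈ 55.875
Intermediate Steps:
√((2250 - B(19)) + 911) = √((2250 - 1*39) + 911) = √((2250 - 39) + 911) = √(2211 + 911) = √3122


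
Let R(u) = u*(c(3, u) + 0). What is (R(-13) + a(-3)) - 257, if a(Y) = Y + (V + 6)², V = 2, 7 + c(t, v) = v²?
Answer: -2302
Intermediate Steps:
c(t, v) = -7 + v²
R(u) = u*(-7 + u²) (R(u) = u*((-7 + u²) + 0) = u*(-7 + u²))
a(Y) = 64 + Y (a(Y) = Y + (2 + 6)² = Y + 8² = Y + 64 = 64 + Y)
(R(-13) + a(-3)) - 257 = (-13*(-7 + (-13)²) + (64 - 3)) - 257 = (-13*(-7 + 169) + 61) - 257 = (-13*162 + 61) - 257 = (-2106 + 61) - 257 = -2045 - 257 = -2302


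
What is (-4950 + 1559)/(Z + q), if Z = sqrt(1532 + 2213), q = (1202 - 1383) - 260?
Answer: 213633/27248 + 3391*sqrt(3745)/190736 ≈ 8.9283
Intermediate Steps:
q = -441 (q = -181 - 260 = -441)
Z = sqrt(3745) ≈ 61.196
(-4950 + 1559)/(Z + q) = (-4950 + 1559)/(sqrt(3745) - 441) = -3391/(-441 + sqrt(3745))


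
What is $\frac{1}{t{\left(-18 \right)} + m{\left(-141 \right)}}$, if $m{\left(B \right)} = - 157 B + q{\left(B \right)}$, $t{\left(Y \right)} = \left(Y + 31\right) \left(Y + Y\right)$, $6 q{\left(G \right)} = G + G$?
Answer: $\frac{1}{21622} \approx 4.6249 \cdot 10^{-5}$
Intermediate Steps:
$q{\left(G \right)} = \frac{G}{3}$ ($q{\left(G \right)} = \frac{G + G}{6} = \frac{2 G}{6} = \frac{G}{3}$)
$t{\left(Y \right)} = 2 Y \left(31 + Y\right)$ ($t{\left(Y \right)} = \left(31 + Y\right) 2 Y = 2 Y \left(31 + Y\right)$)
$m{\left(B \right)} = - \frac{470 B}{3}$ ($m{\left(B \right)} = - 157 B + \frac{B}{3} = - \frac{470 B}{3}$)
$\frac{1}{t{\left(-18 \right)} + m{\left(-141 \right)}} = \frac{1}{2 \left(-18\right) \left(31 - 18\right) - -22090} = \frac{1}{2 \left(-18\right) 13 + 22090} = \frac{1}{-468 + 22090} = \frac{1}{21622}$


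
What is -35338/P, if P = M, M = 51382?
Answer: -17669/25691 ≈ -0.68775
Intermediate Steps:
P = 51382
-35338/P = -35338/51382 = -35338*1/51382 = -17669/25691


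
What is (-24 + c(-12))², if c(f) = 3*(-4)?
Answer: 1296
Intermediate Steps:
c(f) = -12
(-24 + c(-12))² = (-24 - 12)² = (-36)² = 1296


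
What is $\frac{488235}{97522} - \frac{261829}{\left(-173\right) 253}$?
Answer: $\frac{46903645453}{4268440418} \approx 10.988$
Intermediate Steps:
$\frac{488235}{97522} - \frac{261829}{\left(-173\right) 253} = 488235 \cdot \frac{1}{97522} - \frac{261829}{-43769} = \frac{488235}{97522} - - \frac{261829}{43769} = \frac{488235}{97522} + \frac{261829}{43769} = \frac{46903645453}{4268440418}$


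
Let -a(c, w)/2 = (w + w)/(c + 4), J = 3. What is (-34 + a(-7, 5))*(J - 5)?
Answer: 164/3 ≈ 54.667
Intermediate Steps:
a(c, w) = -4*w/(4 + c) (a(c, w) = -2*(w + w)/(c + 4) = -2*2*w/(4 + c) = -4*w/(4 + c))
(-34 + a(-7, 5))*(J - 5) = (-34 - 4*5/(4 - 7))*(3 - 5) = (-34 - 4*5/(-3))*(-2) = (-34 - 4*5*(-⅓))*(-2) = (-34 + 20/3)*(-2) = -82/3*(-2) = 164/3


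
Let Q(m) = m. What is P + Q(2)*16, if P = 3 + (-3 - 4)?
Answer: 28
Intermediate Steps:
P = -4 (P = 3 - 7 = -4)
P + Q(2)*16 = -4 + 2*16 = -4 + 32 = 28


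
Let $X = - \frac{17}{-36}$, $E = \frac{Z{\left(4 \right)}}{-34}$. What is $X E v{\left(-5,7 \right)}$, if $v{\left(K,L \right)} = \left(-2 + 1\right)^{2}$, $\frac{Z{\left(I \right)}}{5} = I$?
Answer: $- \frac{5}{18} \approx -0.27778$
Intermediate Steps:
$Z{\left(I \right)} = 5 I$
$v{\left(K,L \right)} = 1$ ($v{\left(K,L \right)} = \left(-1\right)^{2} = 1$)
$E = - \frac{10}{17}$ ($E = \frac{5 \cdot 4}{-34} = 20 \left(- \frac{1}{34}\right) = - \frac{10}{17} \approx -0.58823$)
$X = \frac{17}{36}$ ($X = \left(-17\right) \left(- \frac{1}{36}\right) = \frac{17}{36} \approx 0.47222$)
$X E v{\left(-5,7 \right)} = \frac{17}{36} \left(- \frac{10}{17}\right) 1 = \left(- \frac{5}{18}\right) 1 = - \frac{5}{18}$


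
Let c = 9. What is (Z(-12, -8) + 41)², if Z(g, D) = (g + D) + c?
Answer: 900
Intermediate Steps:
Z(g, D) = 9 + D + g (Z(g, D) = (g + D) + 9 = (D + g) + 9 = 9 + D + g)
(Z(-12, -8) + 41)² = ((9 - 8 - 12) + 41)² = (-11 + 41)² = 30² = 900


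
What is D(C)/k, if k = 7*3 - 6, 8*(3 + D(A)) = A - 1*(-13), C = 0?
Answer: -11/120 ≈ -0.091667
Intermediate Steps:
D(A) = -11/8 + A/8 (D(A) = -3 + (A - 1*(-13))/8 = -3 + (A + 13)/8 = -3 + (13 + A)/8 = -3 + (13/8 + A/8) = -11/8 + A/8)
k = 15 (k = 21 - 6 = 15)
D(C)/k = (-11/8 + (1/8)*0)/15 = (-11/8 + 0)*(1/15) = -11/8*1/15 = -11/120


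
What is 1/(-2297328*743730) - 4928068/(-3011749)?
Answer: 647696641937580167/395834577294705120 ≈ 1.6363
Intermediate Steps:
1/(-2297328*743730) - 4928068/(-3011749) = -1/2297328*1/743730 - 4928068*(-1/3011749) = -1/1708591753440 + 4928068/3011749 = 647696641937580167/395834577294705120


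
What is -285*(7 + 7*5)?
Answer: -11970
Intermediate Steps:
-285*(7 + 7*5) = -285*(7 + 35) = -285*42 = -11970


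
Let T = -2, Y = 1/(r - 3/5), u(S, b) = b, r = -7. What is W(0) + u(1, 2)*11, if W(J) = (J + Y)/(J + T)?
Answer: 1677/76 ≈ 22.066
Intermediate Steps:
Y = -5/38 (Y = 1/(-7 - 3/5) = 1/(-7 - 3*⅕) = 1/(-7 - ⅗) = 1/(-38/5) = -5/38 ≈ -0.13158)
W(J) = (-5/38 + J)/(-2 + J) (W(J) = (J - 5/38)/(J - 2) = (-5/38 + J)/(-2 + J))
W(0) + u(1, 2)*11 = (-5/38 + 0)/(-2 + 0) + 2*11 = -5/38/(-2) + 22 = -½*(-5/38) + 22 = 5/76 + 22 = 1677/76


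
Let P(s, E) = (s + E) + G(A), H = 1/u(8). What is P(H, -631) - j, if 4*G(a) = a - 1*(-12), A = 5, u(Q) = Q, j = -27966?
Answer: 218715/8 ≈ 27339.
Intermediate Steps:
H = 1/8 ≈ 0.12500
G(a) = 3 + a/4 (G(a) = (a - 1*(-12))/4 = (a + 12)/4 = (12 + a)/4 = 3 + a/4)
P(s, E) = 17/4 + E + s (P(s, E) = (s + E) + (3 + (1/4)*5) = (E + s) + (3 + 5/4) = (E + s) + 17/4 = 17/4 + E + s)
P(H, -631) - j = (17/4 - 631 + 1/8) - 1*(-27966) = -5013/8 + 27966 = 218715/8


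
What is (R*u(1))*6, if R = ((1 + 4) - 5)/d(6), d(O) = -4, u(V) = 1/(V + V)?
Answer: 0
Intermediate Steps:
u(V) = 1/(2*V)
R = 0 (R = ((1 + 4) - 5)/(-4) = (5 - 5)*(-1/4) = 0*(-1/4) = 0)
(R*u(1))*6 = (0*((1/2)/1))*6 = (0*((1/2)*1))*6 = (0*(1/2))*6 = 0*6 = 0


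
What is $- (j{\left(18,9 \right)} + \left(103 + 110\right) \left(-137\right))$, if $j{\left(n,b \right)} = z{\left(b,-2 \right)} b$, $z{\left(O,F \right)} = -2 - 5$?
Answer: $29244$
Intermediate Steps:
$z{\left(O,F \right)} = -7$
$j{\left(n,b \right)} = - 7 b$
$- (j{\left(18,9 \right)} + \left(103 + 110\right) \left(-137\right)) = - (\left(-7\right) 9 + \left(103 + 110\right) \left(-137\right)) = - (-63 + 213 \left(-137\right)) = - (-63 - 29181) = \left(-1\right) \left(-29244\right) = 29244$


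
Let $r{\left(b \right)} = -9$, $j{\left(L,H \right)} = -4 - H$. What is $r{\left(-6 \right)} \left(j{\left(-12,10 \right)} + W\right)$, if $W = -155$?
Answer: $1521$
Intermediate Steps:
$r{\left(-6 \right)} \left(j{\left(-12,10 \right)} + W\right) = - 9 \left(\left(-4 - 10\right) - 155\right) = - 9 \left(-14 - 155\right) = \left(-9\right) \left(-169\right) = 1521$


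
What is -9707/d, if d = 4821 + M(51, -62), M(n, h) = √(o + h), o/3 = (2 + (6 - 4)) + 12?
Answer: -46797447/23242055 + 9707*I*√14/23242055 ≈ -2.0135 + 0.0015627*I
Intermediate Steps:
o = 48 (o = 3*((2 + (6 - 4)) + 12) = 3*((2 + 2) + 12) = 3*(4 + 12) = 3*16 = 48)
M(n, h) = √(48 + h)
d = 4821 + I*√14 (d = 4821 + √(48 - 62) = 4821 + √(-14) = 4821 + I*√14 ≈ 4821.0 + 3.7417*I)
-9707/d = -9707/(4821 + I*√14)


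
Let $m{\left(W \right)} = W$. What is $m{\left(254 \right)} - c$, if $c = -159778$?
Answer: $160032$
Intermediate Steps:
$m{\left(254 \right)} - c = 254 - -159778 = 254 + 159778 = 160032$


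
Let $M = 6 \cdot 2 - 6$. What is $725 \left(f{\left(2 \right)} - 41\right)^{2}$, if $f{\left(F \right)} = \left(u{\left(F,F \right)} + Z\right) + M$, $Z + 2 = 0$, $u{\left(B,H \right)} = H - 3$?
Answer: $1046900$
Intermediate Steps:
$u{\left(B,H \right)} = -3 + H$ ($u{\left(B,H \right)} = H - 3 = -3 + H$)
$Z = -2$ ($Z = -2 + 0 = -2$)
$M = 6$ ($M = 12 - 6 = 6$)
$f{\left(F \right)} = 1 + F$ ($f{\left(F \right)} = \left(\left(-3 + F\right) - 2\right) + 6 = \left(-5 + F\right) + 6 = 1 + F$)
$725 \left(f{\left(2 \right)} - 41\right)^{2} = 725 \left(\left(1 + 2\right) - 41\right)^{2} = 725 \left(3 - 41\right)^{2} = 725 \left(-38\right)^{2} = 725 \cdot 1444 = 1046900$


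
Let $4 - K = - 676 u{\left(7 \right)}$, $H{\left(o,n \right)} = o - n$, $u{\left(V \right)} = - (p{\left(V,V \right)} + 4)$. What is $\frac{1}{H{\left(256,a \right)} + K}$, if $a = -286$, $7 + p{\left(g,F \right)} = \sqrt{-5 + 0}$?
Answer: $\frac{99}{342706} + \frac{i \sqrt{5}}{13181} \approx 0.00028888 + 0.00016964 i$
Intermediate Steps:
$p{\left(g,F \right)} = -7 + i \sqrt{5}$ ($p{\left(g,F \right)} = -7 + \sqrt{-5 + 0} = -7 + \sqrt{-5} = -7 + i \sqrt{5}$)
$u{\left(V \right)} = 3 - i \sqrt{5}$ ($u{\left(V \right)} = - (\left(-7 + i \sqrt{5}\right) + 4) = - (-3 + i \sqrt{5}) = 3 - i \sqrt{5}$)
$K = 2032 - 676 i \sqrt{5}$ ($K = 4 - - 676 \left(3 - i \sqrt{5}\right) = 4 - \left(-2028 + 676 i \sqrt{5}\right) = 4 + \left(2028 - 676 i \sqrt{5}\right) = 2032 - 676 i \sqrt{5} \approx 2032.0 - 1511.6 i$)
$\frac{1}{H{\left(256,a \right)} + K} = \frac{1}{\left(256 - -286\right) + \left(2032 - 676 i \sqrt{5}\right)} = \frac{1}{\left(256 + 286\right) + \left(2032 - 676 i \sqrt{5}\right)} = \frac{1}{542 + \left(2032 - 676 i \sqrt{5}\right)} = \frac{1}{2574 - 676 i \sqrt{5}}$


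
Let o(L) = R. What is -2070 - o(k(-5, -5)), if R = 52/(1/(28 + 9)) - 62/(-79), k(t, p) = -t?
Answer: -315588/79 ≈ -3994.8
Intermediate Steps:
R = 152058/79 (R = 52/(1/37) - 62*(-1/79) = 52/(1/37) + 62/79 = 52*37 + 62/79 = 1924 + 62/79 = 152058/79 ≈ 1924.8)
o(L) = 152058/79
-2070 - o(k(-5, -5)) = -2070 - 1*152058/79 = -2070 - 152058/79 = -315588/79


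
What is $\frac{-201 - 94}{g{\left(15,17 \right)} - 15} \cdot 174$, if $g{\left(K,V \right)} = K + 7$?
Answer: $- \frac{51330}{7} \approx -7332.9$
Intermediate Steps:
$g{\left(K,V \right)} = 7 + K$
$\frac{-201 - 94}{g{\left(15,17 \right)} - 15} \cdot 174 = \frac{-201 - 94}{\left(7 + 15\right) - 15} \cdot 174 = - \frac{295}{22 - 15} \cdot 174 = - \frac{295}{7} \cdot 174 = \left(-295\right) \frac{1}{7} \cdot 174 = \left(- \frac{295}{7}\right) 174 = - \frac{51330}{7}$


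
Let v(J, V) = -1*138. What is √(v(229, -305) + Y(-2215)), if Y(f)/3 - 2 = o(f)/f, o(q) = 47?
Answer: I*√647934015/2215 ≈ 11.492*I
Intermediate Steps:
v(J, V) = -138
Y(f) = 6 + 141/f (Y(f) = 6 + 3*(47/f) = 6 + 141/f)
√(v(229, -305) + Y(-2215)) = √(-138 + (6 + 141/(-2215))) = √(-138 + (6 + 141*(-1/2215))) = √(-138 + (6 - 141/2215)) = √(-138 + 13149/2215) = √(-292521/2215) = I*√647934015/2215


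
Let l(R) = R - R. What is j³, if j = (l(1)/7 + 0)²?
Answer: 0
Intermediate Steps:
l(R) = 0
j = 0 (j = (0/7 + 0)² = (0*(⅐) + 0)² = (0 + 0)² = 0² = 0)
j³ = 0³ = 0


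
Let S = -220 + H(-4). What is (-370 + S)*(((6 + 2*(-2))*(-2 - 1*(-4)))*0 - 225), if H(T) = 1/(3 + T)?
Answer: 132975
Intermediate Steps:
S = -221 (S = -220 + 1/(3 - 4) = -220 + 1/(-1) = -220 - 1 = -221)
(-370 + S)*(((6 + 2*(-2))*(-2 - 1*(-4)))*0 - 225) = (-370 - 221)*(((6 + 2*(-2))*(-2 - 1*(-4)))*0 - 225) = -591*(((6 - 4)*(-2 + 4))*0 - 225) = -591*((2*2)*0 - 225) = -591*(4*0 - 225) = -591*(0 - 225) = -591*(-225) = 132975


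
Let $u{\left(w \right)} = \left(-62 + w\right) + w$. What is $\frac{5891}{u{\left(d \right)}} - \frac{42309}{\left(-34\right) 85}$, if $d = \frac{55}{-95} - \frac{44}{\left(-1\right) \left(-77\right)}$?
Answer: $- \frac{951248551}{12357640} \approx -76.977$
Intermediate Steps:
$d = - \frac{153}{133}$ ($d = 55 \left(- \frac{1}{95}\right) - \frac{44}{77} = - \frac{11}{19} - \frac{4}{7} = - \frac{153}{133} \approx -1.1504$)
$u{\left(w \right)} = -62 + 2 w$
$\frac{5891}{u{\left(d \right)}} - \frac{42309}{\left(-34\right) 85} = \frac{5891}{-62 + 2 \left(- \frac{153}{133}\right)} - \frac{42309}{\left(-34\right) 85} = \frac{5891}{-62 - \frac{306}{133}} - \frac{42309}{-2890} = \frac{5891}{- \frac{8552}{133}} - - \frac{42309}{2890} = 5891 \left(- \frac{133}{8552}\right) + \frac{42309}{2890} = - \frac{783503}{8552} + \frac{42309}{2890} = - \frac{951248551}{12357640}$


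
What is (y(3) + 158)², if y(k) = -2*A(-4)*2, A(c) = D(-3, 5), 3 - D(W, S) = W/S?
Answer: 515524/25 ≈ 20621.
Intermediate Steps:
D(W, S) = 3 - W/S
A(c) = 18/5 (A(c) = 3 - 1*(-3)/5 = 3 - 1*(-3)*⅕ = 3 + ⅗ = 18/5)
y(k) = -72/5 (y(k) = -2*18/5*2 = -36/5*2 = -72/5)
(y(3) + 158)² = (-72/5 + 158)² = (718/5)² = 515524/25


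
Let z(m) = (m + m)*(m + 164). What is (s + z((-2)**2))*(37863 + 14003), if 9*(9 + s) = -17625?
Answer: -96989420/3 ≈ -3.2330e+7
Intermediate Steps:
s = -5902/3 (s = -9 + (1/9)*(-17625) = -9 - 5875/3 = -5902/3 ≈ -1967.3)
z(m) = 2*m*(164 + m) (z(m) = (2*m)*(164 + m) = 2*m*(164 + m))
(s + z((-2)**2))*(37863 + 14003) = (-5902/3 + 2*(-2)**2*(164 + (-2)**2))*(37863 + 14003) = (-5902/3 + 2*4*(164 + 4))*51866 = (-5902/3 + 2*4*168)*51866 = (-5902/3 + 1344)*51866 = -1870/3*51866 = -96989420/3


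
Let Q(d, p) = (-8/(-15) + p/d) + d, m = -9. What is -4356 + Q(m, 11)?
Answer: -196456/45 ≈ -4365.7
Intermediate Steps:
Q(d, p) = 8/15 + d + p/d (Q(d, p) = (-8*(-1/15) + p/d) + d = (8/15 + p/d) + d = 8/15 + d + p/d)
-4356 + Q(m, 11) = -4356 + (8/15 - 9 + 11/(-9)) = -4356 + (8/15 - 9 + 11*(-1/9)) = -4356 + (8/15 - 9 - 11/9) = -4356 - 436/45 = -196456/45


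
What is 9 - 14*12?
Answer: -159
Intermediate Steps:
9 - 14*12 = 9 - 168 = -159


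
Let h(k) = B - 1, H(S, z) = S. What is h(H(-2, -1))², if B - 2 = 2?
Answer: 9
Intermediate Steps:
B = 4 (B = 2 + 2 = 4)
h(k) = 3 (h(k) = 4 - 1 = 3)
h(H(-2, -1))² = 3² = 9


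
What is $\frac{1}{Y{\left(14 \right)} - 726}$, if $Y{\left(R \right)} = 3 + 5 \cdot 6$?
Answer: $- \frac{1}{693} \approx -0.001443$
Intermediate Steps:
$Y{\left(R \right)} = 33$ ($Y{\left(R \right)} = 3 + 30 = 33$)
$\frac{1}{Y{\left(14 \right)} - 726} = \frac{1}{33 - 726} = \frac{1}{-693} = - \frac{1}{693}$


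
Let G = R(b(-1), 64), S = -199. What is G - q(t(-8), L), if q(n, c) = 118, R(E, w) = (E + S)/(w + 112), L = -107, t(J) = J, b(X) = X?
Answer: -2621/22 ≈ -119.14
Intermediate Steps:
R(E, w) = (-199 + E)/(112 + w) (R(E, w) = (E - 199)/(w + 112) = (-199 + E)/(112 + w))
G = -25/22 (G = (-199 - 1)/(112 + 64) = -200/176 = (1/176)*(-200) = -25/22 ≈ -1.1364)
G - q(t(-8), L) = -25/22 - 1*118 = -25/22 - 118 = -2621/22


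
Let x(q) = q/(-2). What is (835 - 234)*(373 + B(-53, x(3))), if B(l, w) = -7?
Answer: 219966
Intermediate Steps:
x(q) = -q/2 (x(q) = q*(-½) = -q/2)
(835 - 234)*(373 + B(-53, x(3))) = (835 - 234)*(373 - 7) = 601*366 = 219966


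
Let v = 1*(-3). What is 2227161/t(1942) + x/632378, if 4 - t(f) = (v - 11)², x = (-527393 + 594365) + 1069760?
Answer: -234698227719/20236096 ≈ -11598.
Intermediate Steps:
v = -3
x = 1136732 (x = 66972 + 1069760 = 1136732)
t(f) = -192 (t(f) = 4 - (-3 - 11)² = 4 - 1*(-14)² = 4 - 1*196 = 4 - 196 = -192)
2227161/t(1942) + x/632378 = 2227161/(-192) + 1136732/632378 = 2227161*(-1/192) + 1136732*(1/632378) = -742387/64 + 568366/316189 = -234698227719/20236096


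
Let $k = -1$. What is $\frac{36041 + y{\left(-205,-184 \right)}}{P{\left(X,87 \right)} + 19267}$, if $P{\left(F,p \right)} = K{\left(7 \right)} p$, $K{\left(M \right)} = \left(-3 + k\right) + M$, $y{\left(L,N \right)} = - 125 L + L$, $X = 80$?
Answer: $\frac{61461}{19528} \approx 3.1473$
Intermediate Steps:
$y{\left(L,N \right)} = - 124 L$
$K{\left(M \right)} = -4 + M$ ($K{\left(M \right)} = \left(-3 - 1\right) + M = -4 + M$)
$P{\left(F,p \right)} = 3 p$ ($P{\left(F,p \right)} = \left(-4 + 7\right) p = 3 p$)
$\frac{36041 + y{\left(-205,-184 \right)}}{P{\left(X,87 \right)} + 19267} = \frac{36041 - -25420}{3 \cdot 87 + 19267} = \frac{36041 + 25420}{261 + 19267} = \frac{61461}{19528}$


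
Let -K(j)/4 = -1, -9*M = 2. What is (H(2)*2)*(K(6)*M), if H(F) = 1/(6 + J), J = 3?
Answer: -16/81 ≈ -0.19753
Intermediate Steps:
M = -2/9 (M = -⅑*2 = -2/9 ≈ -0.22222)
K(j) = 4 (K(j) = -4*(-1) = 4)
H(F) = ⅑ (H(F) = 1/(6 + 3) = 1/9 = ⅑)
(H(2)*2)*(K(6)*M) = ((⅑)*2)*(4*(-2/9)) = (2/9)*(-8/9) = -16/81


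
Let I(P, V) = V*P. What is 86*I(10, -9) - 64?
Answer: -7804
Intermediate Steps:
I(P, V) = P*V
86*I(10, -9) - 64 = 86*(10*(-9)) - 64 = 86*(-90) - 64 = -7740 - 64 = -7804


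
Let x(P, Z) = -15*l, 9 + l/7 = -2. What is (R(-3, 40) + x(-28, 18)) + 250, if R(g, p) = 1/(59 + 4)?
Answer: 88516/63 ≈ 1405.0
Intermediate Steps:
l = -77 (l = -63 + 7*(-2) = -63 - 14 = -77)
x(P, Z) = 1155 (x(P, Z) = -15*(-77) = 1155)
R(g, p) = 1/63
(R(-3, 40) + x(-28, 18)) + 250 = (1/63 + 1155) + 250 = 72766/63 + 250 = 88516/63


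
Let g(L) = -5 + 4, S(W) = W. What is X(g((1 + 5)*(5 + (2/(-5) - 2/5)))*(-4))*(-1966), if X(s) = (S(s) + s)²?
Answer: -125824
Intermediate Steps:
g(L) = -1
X(s) = 4*s² (X(s) = (s + s)² = (2*s)² = 4*s²)
X(g((1 + 5)*(5 + (2/(-5) - 2/5)))*(-4))*(-1966) = (4*(-1*(-4))²)*(-1966) = (4*4²)*(-1966) = (4*16)*(-1966) = 64*(-1966) = -125824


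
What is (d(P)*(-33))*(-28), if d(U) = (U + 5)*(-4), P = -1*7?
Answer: 7392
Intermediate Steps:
P = -7
d(U) = -20 - 4*U (d(U) = (5 + U)*(-4) = -20 - 4*U)
(d(P)*(-33))*(-28) = ((-20 - 4*(-7))*(-33))*(-28) = ((-20 + 28)*(-33))*(-28) = (8*(-33))*(-28) = -264*(-28) = 7392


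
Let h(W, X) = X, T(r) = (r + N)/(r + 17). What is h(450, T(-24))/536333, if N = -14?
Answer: 38/3754331 ≈ 1.0122e-5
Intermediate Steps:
T(r) = (-14 + r)/(17 + r) (T(r) = (r - 14)/(r + 17) = (-14 + r)/(17 + r))
h(450, T(-24))/536333 = ((-14 - 24)/(17 - 24))/536333 = (-38/(-7))*(1/536333) = -⅐*(-38)*(1/536333) = (38/7)*(1/536333) = 38/3754331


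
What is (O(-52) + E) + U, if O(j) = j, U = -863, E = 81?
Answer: -834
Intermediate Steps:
(O(-52) + E) + U = (-52 + 81) - 863 = 29 - 863 = -834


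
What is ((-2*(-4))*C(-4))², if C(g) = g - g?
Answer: 0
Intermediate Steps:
C(g) = 0
((-2*(-4))*C(-4))² = (-2*(-4)*0)² = (8*0)² = 0² = 0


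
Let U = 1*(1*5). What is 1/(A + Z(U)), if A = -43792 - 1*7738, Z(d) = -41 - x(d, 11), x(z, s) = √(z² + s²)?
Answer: -51571/2659567895 + √146/2659567895 ≈ -1.9386e-5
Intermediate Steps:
U = 5 (U = 1*5 = 5)
x(z, s) = √(s² + z²)
Z(d) = -41 - √(121 + d²) (Z(d) = -41 - √(11² + d²) = -41 - √(121 + d²))
A = -51530 (A = -43792 - 7738 = -51530)
1/(A + Z(U)) = 1/(-51530 + (-41 - √(121 + 5²))) = 1/(-51530 + (-41 - √(121 + 25))) = 1/(-51530 + (-41 - √146)) = 1/(-51571 - √146)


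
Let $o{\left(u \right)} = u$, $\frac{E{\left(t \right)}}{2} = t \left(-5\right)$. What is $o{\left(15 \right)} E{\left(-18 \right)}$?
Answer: $2700$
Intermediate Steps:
$E{\left(t \right)} = - 10 t$ ($E{\left(t \right)} = 2 t \left(-5\right) = 2 \left(- 5 t\right) = - 10 t$)
$o{\left(15 \right)} E{\left(-18 \right)} = 15 \left(\left(-10\right) \left(-18\right)\right) = 15 \cdot 180 = 2700$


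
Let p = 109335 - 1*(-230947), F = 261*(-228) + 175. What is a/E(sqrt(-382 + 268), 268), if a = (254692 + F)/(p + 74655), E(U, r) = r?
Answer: 195359/111203116 ≈ 0.0017568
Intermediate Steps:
F = -59333 (F = -59508 + 175 = -59333)
p = 340282 (p = 109335 + 230947 = 340282)
a = 195359/414937 (a = (254692 - 59333)/(340282 + 74655) = 195359/414937 ≈ 0.47082)
a/E(sqrt(-382 + 268), 268) = (195359/414937)/268 = (195359/414937)*(1/268) = 195359/111203116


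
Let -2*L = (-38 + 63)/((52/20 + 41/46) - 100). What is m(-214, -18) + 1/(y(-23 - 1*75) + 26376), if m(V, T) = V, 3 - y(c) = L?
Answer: -125303780435/585531788 ≈ -214.00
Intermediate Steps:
L = 2875/22197 (L = -(-38 + 63)/(2*((52/20 + 41/46) - 100)) = -25/(2*((52*(1/20) + 41*(1/46)) - 100)) = -25/(2*((13/5 + 41/46) - 100)) = -25/(2*(803/230 - 100)) = -25/(2*(-22197/230)) = -25*(-230)/(2*22197) = -½*(-5750/22197) = 2875/22197 ≈ 0.12952)
y(c) = 63716/22197 (y(c) = 3 - 1*2875/22197 = 3 - 2875/22197 = 63716/22197)
m(-214, -18) + 1/(y(-23 - 1*75) + 26376) = -214 + 1/(63716/22197 + 26376) = -214 + 1/(585531788/22197) = -214 + 22197/585531788 = -125303780435/585531788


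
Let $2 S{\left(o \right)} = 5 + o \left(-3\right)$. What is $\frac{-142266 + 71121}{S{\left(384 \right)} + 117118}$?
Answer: $- \frac{4590}{7519} \approx -0.61045$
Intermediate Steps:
$S{\left(o \right)} = \frac{5}{2} - \frac{3 o}{2}$ ($S{\left(o \right)} = \frac{5 + o \left(-3\right)}{2} = \frac{5 - 3 o}{2} = \frac{5}{2} - \frac{3 o}{2}$)
$\frac{-142266 + 71121}{S{\left(384 \right)} + 117118} = \frac{-142266 + 71121}{\left(\frac{5}{2} - 576\right) + 117118} = - \frac{71145}{\left(\frac{5}{2} - 576\right) + 117118} = - \frac{71145}{- \frac{1147}{2} + 117118} = - \frac{71145}{\frac{233089}{2}} = \left(-71145\right) \frac{2}{233089} = - \frac{4590}{7519}$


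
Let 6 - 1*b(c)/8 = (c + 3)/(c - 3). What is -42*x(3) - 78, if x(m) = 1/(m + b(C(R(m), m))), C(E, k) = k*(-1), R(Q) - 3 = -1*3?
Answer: -1340/17 ≈ -78.823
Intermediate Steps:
R(Q) = 0 (R(Q) = 3 - 1*3 = 3 - 3 = 0)
C(E, k) = -k
b(c) = 48 - 8*(3 + c)/(-3 + c) (b(c) = 48 - 8*(c + 3)/(c - 3) = 48 - 8*(3 + c)/(-3 + c))
x(m) = 1/(m + 8*(-21 - 5*m)/(-3 - m)) (x(m) = 1/(m + 8*(-21 + 5*(-m))/(-3 - m)) = 1/(m + 8*(-21 - 5*m)/(-3 - m)))
-42*x(3) - 78 = -42*(3 + 3)/(168 + 3**2 + 43*3) - 78 = -42*6/(168 + 9 + 129) - 78 = -42*6/306 - 78 = -7*6/51 - 78 = -42*1/51 - 78 = -14/17 - 78 = -1340/17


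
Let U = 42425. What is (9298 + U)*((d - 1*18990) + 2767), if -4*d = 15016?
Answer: -1033270371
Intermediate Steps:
d = -3754 (d = -¼*15016 = -3754)
(9298 + U)*((d - 1*18990) + 2767) = (9298 + 42425)*((-3754 - 1*18990) + 2767) = 51723*((-3754 - 18990) + 2767) = 51723*(-22744 + 2767) = 51723*(-19977) = -1033270371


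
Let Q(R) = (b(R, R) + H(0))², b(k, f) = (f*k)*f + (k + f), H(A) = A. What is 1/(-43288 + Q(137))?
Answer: 1/6613265383841 ≈ 1.5121e-13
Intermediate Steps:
b(k, f) = f + k + k*f² (b(k, f) = k*f² + (f + k) = f + k + k*f²)
Q(R) = (R³ + 2*R)² (Q(R) = ((R + R + R*R²) + 0)² = ((R + R + R³) + 0)² = ((R³ + 2*R) + 0)² = (R³ + 2*R)²)
1/(-43288 + Q(137)) = 1/(-43288 + 137²*(2 + 137²)²) = 1/(-43288 + 18769*(2 + 18769)²) = 1/(-43288 + 18769*18771²) = 1/(-43288 + 18769*352350441) = 1/(-43288 + 6613265427129) = 1/6613265383841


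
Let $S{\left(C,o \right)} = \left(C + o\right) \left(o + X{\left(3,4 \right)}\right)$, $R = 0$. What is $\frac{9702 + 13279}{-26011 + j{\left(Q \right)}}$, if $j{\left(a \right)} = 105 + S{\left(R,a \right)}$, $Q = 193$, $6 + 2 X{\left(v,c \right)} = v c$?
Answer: $\frac{22981}{11922} \approx 1.9276$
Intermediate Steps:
$X{\left(v,c \right)} = -3 + \frac{c v}{2}$ ($X{\left(v,c \right)} = -3 + \frac{v c}{2} = -3 + \frac{c v}{2}$)
$S{\left(C,o \right)} = \left(3 + o\right) \left(C + o\right)$ ($S{\left(C,o \right)} = \left(C + o\right) \left(o - \left(3 - 6\right)\right) = \left(C + o\right) \left(o + \left(-3 + 6\right)\right) = \left(C + o\right) \left(o + 3\right) = \left(C + o\right) \left(3 + o\right) = \left(3 + o\right) \left(C + o\right)$)
$j{\left(a \right)} = 105 + a^{2} + 3 a$ ($j{\left(a \right)} = 105 + \left(a^{2} + 3 \cdot 0 + 3 a + 0 a\right) = 105 + \left(a^{2} + 0 + 3 a + 0\right) = 105 + \left(a^{2} + 3 a\right) = 105 + a^{2} + 3 a$)
$\frac{9702 + 13279}{-26011 + j{\left(Q \right)}} = \frac{9702 + 13279}{-26011 + \left(105 + 193^{2} + 3 \cdot 193\right)} = \frac{22981}{-26011 + \left(105 + 37249 + 579\right)} = \frac{22981}{-26011 + 37933} = \frac{22981}{11922}$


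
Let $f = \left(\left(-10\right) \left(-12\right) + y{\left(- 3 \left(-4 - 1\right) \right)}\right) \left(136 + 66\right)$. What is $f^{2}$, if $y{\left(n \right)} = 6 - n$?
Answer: $502746084$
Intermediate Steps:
$f = 22422$ ($f = \left(\left(-10\right) \left(-12\right) + \left(6 - - 3 \left(-4 - 1\right)\right)\right) \left(136 + 66\right) = \left(120 + \left(6 - \left(-3\right) \left(-5\right)\right)\right) 202 = \left(120 + \left(6 - 15\right)\right) 202 = \left(120 - 9\right) 202 = 111 \cdot 202 = 22422$)
$f^{2} = 22422^{2} = 502746084$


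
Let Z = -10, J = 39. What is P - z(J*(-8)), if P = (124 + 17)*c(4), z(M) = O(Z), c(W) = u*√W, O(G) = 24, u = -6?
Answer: -1716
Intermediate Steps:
c(W) = -6*√W
z(M) = 24
P = -1692 (P = (124 + 17)*(-6*√4) = 141*(-6*2) = 141*(-12) = -1692)
P - z(J*(-8)) = -1692 - 1*24 = -1692 - 24 = -1716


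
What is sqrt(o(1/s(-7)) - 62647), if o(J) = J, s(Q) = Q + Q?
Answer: 3*I*sqrt(1364314)/14 ≈ 250.29*I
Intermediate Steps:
s(Q) = 2*Q
sqrt(o(1/s(-7)) - 62647) = sqrt(1/(2*(-7)) - 62647) = sqrt(1/(-14) - 62647) = sqrt(-1/14 - 62647) = sqrt(-877059/14) = 3*I*sqrt(1364314)/14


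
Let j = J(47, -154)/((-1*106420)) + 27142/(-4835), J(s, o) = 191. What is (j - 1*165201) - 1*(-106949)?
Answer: -1199036569261/20581628 ≈ -58258.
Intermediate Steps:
j = -115575005/20581628 (j = 191/((-1*106420)) + 27142/(-4835) = 191/(-106420) + 27142*(-1/4835) = 191*(-1/106420) - 27142/4835 = -191/106420 - 27142/4835 = -115575005/20581628 ≈ -5.6154)
(j - 1*165201) - 1*(-106949) = (-115575005/20581628 - 1*165201) - 1*(-106949) = (-115575005/20581628 - 165201) + 106949 = -3400221102233/20581628 + 106949 = -1199036569261/20581628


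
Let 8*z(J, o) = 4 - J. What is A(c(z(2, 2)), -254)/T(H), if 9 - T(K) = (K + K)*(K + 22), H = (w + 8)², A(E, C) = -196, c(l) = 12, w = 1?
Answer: 196/16677 ≈ 0.011753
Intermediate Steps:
z(J, o) = ½ - J/8 (z(J, o) = (4 - J)/8 = ½ - J/8)
H = 81 (H = (1 + 8)² = 9² = 81)
T(K) = 9 - 2*K*(22 + K) (T(K) = 9 - (K + K)*(K + 22) = 9 - 2*K*(22 + K))
A(c(z(2, 2)), -254)/T(H) = -196/(9 - 44*81 - 2*81²) = -196/(9 - 3564 - 2*6561) = -196/(9 - 3564 - 13122) = -196/(-16677) = -196*(-1/16677) = 196/16677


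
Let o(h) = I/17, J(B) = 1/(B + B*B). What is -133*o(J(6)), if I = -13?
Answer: 1729/17 ≈ 101.71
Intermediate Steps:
J(B) = 1/(B + B²)
o(h) = -13/17
-133*o(J(6)) = -133*(-13/17) = 1729/17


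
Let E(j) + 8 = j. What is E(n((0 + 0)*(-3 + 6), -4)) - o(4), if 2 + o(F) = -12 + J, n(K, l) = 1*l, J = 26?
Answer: -24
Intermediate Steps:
n(K, l) = l
E(j) = -8 + j
o(F) = 12 (o(F) = -2 + (-12 + 26) = -2 + 14 = 12)
E(n((0 + 0)*(-3 + 6), -4)) - o(4) = (-8 - 4) - 1*12 = -12 - 12 = -24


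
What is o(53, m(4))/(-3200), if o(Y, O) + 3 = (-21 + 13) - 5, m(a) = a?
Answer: 1/200 ≈ 0.0050000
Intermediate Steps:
o(Y, O) = -16 (o(Y, O) = -3 + ((-21 + 13) - 5) = -3 + (-8 - 5) = -3 - 13 = -16)
o(53, m(4))/(-3200) = -16/(-3200) = -16*(-1/3200) = 1/200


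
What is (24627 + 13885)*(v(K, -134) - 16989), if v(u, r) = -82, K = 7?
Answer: -657438352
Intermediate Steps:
(24627 + 13885)*(v(K, -134) - 16989) = (24627 + 13885)*(-82 - 16989) = 38512*(-17071) = -657438352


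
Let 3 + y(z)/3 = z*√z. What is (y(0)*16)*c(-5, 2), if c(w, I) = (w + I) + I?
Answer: 144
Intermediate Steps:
c(w, I) = w + 2*I (c(w, I) = (I + w) + I = w + 2*I)
y(z) = -9 + 3*z^(3/2) (y(z) = -9 + 3*(z*√z) = -9 + 3*z^(3/2))
(y(0)*16)*c(-5, 2) = ((-9 + 3*0^(3/2))*16)*(-5 + 2*2) = ((-9 + 3*0)*16)*(-5 + 4) = ((-9 + 0)*16)*(-1) = -9*16*(-1) = -144*(-1) = 144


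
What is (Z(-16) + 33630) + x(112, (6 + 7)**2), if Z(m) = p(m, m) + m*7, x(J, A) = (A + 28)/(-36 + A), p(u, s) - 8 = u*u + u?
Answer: 4491075/133 ≈ 33768.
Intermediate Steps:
p(u, s) = 8 + u + u**2 (p(u, s) = 8 + (u*u + u) = 8 + (u**2 + u) = 8 + (u + u**2) = 8 + u + u**2)
x(J, A) = (28 + A)/(-36 + A)
Z(m) = 8 + m**2 + 8*m (Z(m) = (8 + m + m**2) + m*7 = (8 + m + m**2) + 7*m = 8 + m**2 + 8*m)
(Z(-16) + 33630) + x(112, (6 + 7)**2) = ((8 + (-16)**2 + 8*(-16)) + 33630) + (28 + (6 + 7)**2)/(-36 + (6 + 7)**2) = ((8 + 256 - 128) + 33630) + (28 + 13**2)/(-36 + 13**2) = (136 + 33630) + (28 + 169)/(-36 + 169) = 33766 + 197/133 = 4491075/133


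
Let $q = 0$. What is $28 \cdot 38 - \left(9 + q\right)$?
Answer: $1055$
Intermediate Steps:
$28 \cdot 38 - \left(9 + q\right) = 28 \cdot 38 - 9 = 1064 + \left(-9 + 0\right) = 1064 - 9 = 1055$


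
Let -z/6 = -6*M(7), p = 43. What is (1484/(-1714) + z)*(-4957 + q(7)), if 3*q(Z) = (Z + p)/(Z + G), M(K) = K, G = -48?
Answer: -131233981942/105411 ≈ -1.2450e+6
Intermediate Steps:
q(Z) = (43 + Z)/(3*(-48 + Z)) (q(Z) = ((Z + 43)/(Z - 48))/3 = ((43 + Z)/(-48 + Z))/3 = (43 + Z)/(3*(-48 + Z)))
z = 252 (z = -(-36)*7 = -6*(-42) = 252)
(1484/(-1714) + z)*(-4957 + q(7)) = (1484/(-1714) + 252)*(-4957 + (43 + 7)/(3*(-48 + 7))) = (1484*(-1/1714) + 252)*(-4957 + (1/3)*50/(-41)) = (-742/857 + 252)*(-4957 + (1/3)*(-1/41)*50) = 215222*(-4957 - 50/123)/857 = (215222/857)*(-609761/123) = -131233981942/105411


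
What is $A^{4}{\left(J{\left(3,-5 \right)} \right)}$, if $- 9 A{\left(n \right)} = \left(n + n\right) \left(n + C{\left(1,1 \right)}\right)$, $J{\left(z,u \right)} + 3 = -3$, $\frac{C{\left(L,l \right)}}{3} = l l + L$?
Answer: $0$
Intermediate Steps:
$C{\left(L,l \right)} = 3 L + 3 l^{2}$ ($C{\left(L,l \right)} = 3 \left(l l + L\right) = 3 \left(l^{2} + L\right) = 3 \left(L + l^{2}\right) = 3 L + 3 l^{2}$)
$J{\left(z,u \right)} = -6$ ($J{\left(z,u \right)} = -3 - 3 = -6$)
$A{\left(n \right)} = - \frac{2 n \left(6 + n\right)}{9}$ ($A{\left(n \right)} = - \frac{\left(n + n\right) \left(n + \left(3 \cdot 1 + 3 \cdot 1^{2}\right)\right)}{9} = - \frac{2 n \left(n + \left(3 + 3 \cdot 1\right)\right)}{9} = - \frac{2 n \left(n + \left(3 + 3\right)\right)}{9} = - \frac{2 n \left(n + 6\right)}{9} = - \frac{2 n \left(6 + n\right)}{9}$)
$A^{4}{\left(J{\left(3,-5 \right)} \right)} = \left(\left(- \frac{2}{9}\right) \left(-6\right) \left(6 - 6\right)\right)^{4} = \left(\left(- \frac{2}{9}\right) \left(-6\right) 0\right)^{4} = 0^{4} = 0$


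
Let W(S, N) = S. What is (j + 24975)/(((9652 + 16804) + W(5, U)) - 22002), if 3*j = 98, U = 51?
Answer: 5771/1029 ≈ 5.6084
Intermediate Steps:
j = 98/3 (j = (⅓)*98 = 98/3 ≈ 32.667)
(j + 24975)/(((9652 + 16804) + W(5, U)) - 22002) = (98/3 + 24975)/(((9652 + 16804) + 5) - 22002) = 75023/(3*((26456 + 5) - 22002)) = 75023/(3*(26461 - 22002)) = (75023/3)/4459 = (75023/3)*(1/4459) = 5771/1029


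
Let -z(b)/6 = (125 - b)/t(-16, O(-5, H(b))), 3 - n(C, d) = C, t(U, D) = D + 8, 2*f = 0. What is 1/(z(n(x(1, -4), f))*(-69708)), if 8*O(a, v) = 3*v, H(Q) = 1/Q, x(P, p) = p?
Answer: 451/2763782784 ≈ 1.6318e-7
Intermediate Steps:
f = 0 (f = (½)*0 = 0)
O(a, v) = 3*v/8 (O(a, v) = (3*v)/8 = 3*v/8)
t(U, D) = 8 + D
n(C, d) = 3 - C
z(b) = -6*(125 - b)/(8 + 3/(8*b))
1/(z(n(x(1, -4), f))*(-69708)) = 1/((48*(3 - 1*(-4))*(-125 + (3 - 1*(-4)))/(3 + 64*(3 - 1*(-4))))*(-69708)) = -1/69708/(48*(3 + 4)*(-125 + (3 + 4))/(3 + 64*(3 + 4))) = -1/69708/(48*7*(-125 + 7)/(3 + 64*7)) = -1/69708/(48*7*(-118)/(3 + 448)) = -1/69708/(48*7*(-118)/451) = -1/69708/(48*7*(1/451)*(-118)) = -1/69708/(-39648/451) = -451/39648*(-1/69708) = 451/2763782784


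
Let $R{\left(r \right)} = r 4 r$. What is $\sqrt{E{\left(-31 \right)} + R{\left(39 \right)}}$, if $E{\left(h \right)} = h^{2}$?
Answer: $\sqrt{7045} \approx 83.934$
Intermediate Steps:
$R{\left(r \right)} = 4 r^{2}$ ($R{\left(r \right)} = 4 r r = 4 r^{2}$)
$\sqrt{E{\left(-31 \right)} + R{\left(39 \right)}} = \sqrt{\left(-31\right)^{2} + 4 \cdot 39^{2}} = \sqrt{961 + 4 \cdot 1521} = \sqrt{961 + 6084} = \sqrt{7045}$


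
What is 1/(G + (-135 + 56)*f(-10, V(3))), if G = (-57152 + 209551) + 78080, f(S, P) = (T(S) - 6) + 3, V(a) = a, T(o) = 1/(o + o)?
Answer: 20/4614399 ≈ 4.3343e-6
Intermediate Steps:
T(o) = 1/(2*o)
f(S, P) = -3 + 1/(2*S) (f(S, P) = (1/(2*S) - 6) + 3 = (-6 + 1/(2*S)) + 3 = -3 + 1/(2*S))
G = 230479 (G = 152399 + 78080 = 230479)
1/(G + (-135 + 56)*f(-10, V(3))) = 1/(230479 + (-135 + 56)*(-3 + (½)/(-10))) = 1/(230479 - 79*(-3 + (½)*(-⅒))) = 1/(230479 - 79*(-3 - 1/20)) = 1/(230479 - 79*(-61/20)) = 1/(230479 + 4819/20) = 1/(4614399/20) = 20/4614399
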